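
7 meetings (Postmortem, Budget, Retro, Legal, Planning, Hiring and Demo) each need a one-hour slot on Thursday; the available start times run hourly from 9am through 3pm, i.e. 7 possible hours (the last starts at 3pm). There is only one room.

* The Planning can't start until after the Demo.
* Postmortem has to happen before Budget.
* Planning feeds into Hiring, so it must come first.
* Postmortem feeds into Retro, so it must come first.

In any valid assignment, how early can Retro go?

10am

Precedence pushes Retro to at least 10am.
Retro at 10am is achievable: Planning in 12pm, Budget in 1pm, Retro in 10am, Demo in 11am, Postmortem in 9am, Hiring in 2pm, Legal in 3pm.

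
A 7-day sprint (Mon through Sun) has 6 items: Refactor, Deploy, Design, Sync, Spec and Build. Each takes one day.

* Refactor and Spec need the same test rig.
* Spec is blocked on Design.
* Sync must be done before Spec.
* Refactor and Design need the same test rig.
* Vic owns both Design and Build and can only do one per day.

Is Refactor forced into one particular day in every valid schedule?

Refactor can be Mon (e.g. Refactor -> Mon, Sync -> Mon, Deploy -> Mon, Spec -> Wed, Build -> Mon, Design -> Tue) or Tue (e.g. Spec=Wed, Sync=Mon, Refactor=Tue, Build=Tue, Deploy=Mon, Design=Mon).

No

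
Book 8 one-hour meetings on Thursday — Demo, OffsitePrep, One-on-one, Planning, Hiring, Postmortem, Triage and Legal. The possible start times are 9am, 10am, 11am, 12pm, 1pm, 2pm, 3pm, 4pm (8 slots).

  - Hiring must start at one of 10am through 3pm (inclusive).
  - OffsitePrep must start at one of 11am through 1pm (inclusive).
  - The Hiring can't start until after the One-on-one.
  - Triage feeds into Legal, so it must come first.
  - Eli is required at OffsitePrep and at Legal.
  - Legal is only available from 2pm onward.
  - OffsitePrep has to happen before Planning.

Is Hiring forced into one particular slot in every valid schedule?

No

Hiring can be 10am (e.g. Hiring -> 10am; One-on-one -> 9am; Planning -> 12pm; OffsitePrep -> 11am; Demo -> 9am; Postmortem -> 9am; Legal -> 2pm; Triage -> 9am) or 11am (e.g. Triage=9am; OffsitePrep=11am; Postmortem=9am; Demo=9am; Planning=12pm; Legal=2pm; Hiring=11am; One-on-one=9am).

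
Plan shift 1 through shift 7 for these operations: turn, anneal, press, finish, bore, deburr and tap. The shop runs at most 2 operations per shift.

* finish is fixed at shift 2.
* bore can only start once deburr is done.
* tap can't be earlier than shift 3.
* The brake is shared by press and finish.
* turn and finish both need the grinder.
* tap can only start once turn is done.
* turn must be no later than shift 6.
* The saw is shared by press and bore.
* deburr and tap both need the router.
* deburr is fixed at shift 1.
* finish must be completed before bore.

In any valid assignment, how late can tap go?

shift 7

Tap is available from shift 3.
tap at shift 7 is achievable: turn=shift 1; anneal=shift 2; bore=shift 3; press=shift 4; deburr=shift 1; tap=shift 7; finish=shift 2.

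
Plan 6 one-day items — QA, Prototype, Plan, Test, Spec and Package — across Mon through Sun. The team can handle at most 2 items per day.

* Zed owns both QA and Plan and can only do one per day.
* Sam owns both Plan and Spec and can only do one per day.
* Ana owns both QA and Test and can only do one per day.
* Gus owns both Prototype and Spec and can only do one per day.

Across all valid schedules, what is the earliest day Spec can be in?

Spec at Mon is achievable: Spec in Mon; Package in Wed; Plan in Tue; Prototype in Tue; Test in Wed; QA in Mon.

Mon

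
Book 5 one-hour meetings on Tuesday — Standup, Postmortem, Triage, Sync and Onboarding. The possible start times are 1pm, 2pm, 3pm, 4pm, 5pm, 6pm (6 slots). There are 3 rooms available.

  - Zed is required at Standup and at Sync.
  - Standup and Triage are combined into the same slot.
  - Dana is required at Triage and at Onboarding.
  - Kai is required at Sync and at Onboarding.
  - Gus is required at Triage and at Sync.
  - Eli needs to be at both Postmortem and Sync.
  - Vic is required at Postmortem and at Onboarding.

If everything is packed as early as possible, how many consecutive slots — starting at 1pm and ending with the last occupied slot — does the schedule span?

3 slots

With at most 3 per slot and 5 meetings, at least 2 slots are needed.
Could 2 slots be enough, i.e. nothing placed later than 2pm? No: Standup, Sync and Onboarding must all be in different slots (Standup/Sync can't share; Standup/Onboarding can't share; Sync/Onboarding can't share), but only 2 slots are available: 3 meetings can't fit in 2 distinct slots.
So 2 slots is not enough.
3 works (last occupied slot: 3pm): for example Standup -> 1pm, Sync -> 2pm, Onboarding -> 3pm, Postmortem -> 1pm, Triage -> 1pm.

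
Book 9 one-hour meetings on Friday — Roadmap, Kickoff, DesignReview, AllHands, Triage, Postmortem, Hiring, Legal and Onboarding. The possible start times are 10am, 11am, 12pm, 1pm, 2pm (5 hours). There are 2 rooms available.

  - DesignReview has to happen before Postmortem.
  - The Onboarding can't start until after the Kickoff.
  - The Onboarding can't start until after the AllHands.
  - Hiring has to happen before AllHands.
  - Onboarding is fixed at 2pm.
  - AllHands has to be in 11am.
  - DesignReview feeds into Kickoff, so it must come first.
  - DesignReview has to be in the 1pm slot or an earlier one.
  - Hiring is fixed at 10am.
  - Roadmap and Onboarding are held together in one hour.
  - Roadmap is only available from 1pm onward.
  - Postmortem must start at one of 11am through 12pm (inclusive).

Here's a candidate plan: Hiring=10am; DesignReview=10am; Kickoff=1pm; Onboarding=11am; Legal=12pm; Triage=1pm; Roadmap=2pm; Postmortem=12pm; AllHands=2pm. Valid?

Roadmap is only available from 1pm onward — holds.
Onboarding is fixed at 2pm — violated.
The Onboarding can't start until after the AllHands — violated.
Hiring has to happen before AllHands — holds.
Postmortem must start at one of 11am through 12pm (inclusive) — holds.
DesignReview has to happen before Postmortem — holds.
The Onboarding can't start until after the Kickoff — violated.
There are 2 rooms available — holds.
DesignReview feeds into Kickoff, so it must come first — holds.
Roadmap and Onboarding are held together in one hour — violated.
DesignReview has to be in the 1pm slot or an earlier one — holds.
AllHands has to be in 11am — violated.
Hiring is fixed at 10am — holds.

Invalid. The Onboarding can't start until after the AllHands.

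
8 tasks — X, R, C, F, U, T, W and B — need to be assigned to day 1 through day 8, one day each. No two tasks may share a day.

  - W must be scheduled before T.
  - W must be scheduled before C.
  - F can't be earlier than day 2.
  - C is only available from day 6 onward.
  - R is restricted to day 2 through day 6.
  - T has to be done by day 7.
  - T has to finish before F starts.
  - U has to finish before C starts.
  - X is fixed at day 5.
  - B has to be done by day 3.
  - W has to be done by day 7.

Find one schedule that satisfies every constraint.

U in day 4; W in day 3; X in day 5; T in day 7; F in day 8; B in day 1; C in day 6; R in day 2

Checking: W(day 3) before T(day 7); W(day 3) before C(day 6); U(day 4) before C(day 6); T(day 7) before F(day 8); B=day 1 in [day 1,day 3]; R=day 2 in [day 2,day 6]; X=day 5 in [day 5,day 5]; C=day 6 in [day 6,day 8]; T=day 7 in [day 1,day 7]; F=day 8 in [day 2,day 8]; W=day 3 in [day 1,day 7]; max 1 per day (cap 1).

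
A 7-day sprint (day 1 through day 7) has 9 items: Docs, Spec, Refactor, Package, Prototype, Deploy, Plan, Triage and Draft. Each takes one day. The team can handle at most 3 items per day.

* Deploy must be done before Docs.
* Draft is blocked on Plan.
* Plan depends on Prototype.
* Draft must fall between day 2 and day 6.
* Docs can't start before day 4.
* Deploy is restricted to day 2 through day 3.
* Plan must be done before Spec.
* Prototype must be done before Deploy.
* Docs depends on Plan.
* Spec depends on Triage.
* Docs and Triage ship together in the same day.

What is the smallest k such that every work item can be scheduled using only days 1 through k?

5 days

The precedence chain requires at least 4 distinct days.
With at most 3 per day and 9 work items, at least 3 days are needed.
Propagating the time windows through the other constraints, Spec can't land before day 5, so the schedule must run through at least day 5.
5 works (last occupied day: day 5): for example Refactor -> day 1; Spec -> day 5; Docs -> day 4; Plan -> day 2; Deploy -> day 2; Package -> day 1; Draft -> day 3; Triage -> day 4; Prototype -> day 1.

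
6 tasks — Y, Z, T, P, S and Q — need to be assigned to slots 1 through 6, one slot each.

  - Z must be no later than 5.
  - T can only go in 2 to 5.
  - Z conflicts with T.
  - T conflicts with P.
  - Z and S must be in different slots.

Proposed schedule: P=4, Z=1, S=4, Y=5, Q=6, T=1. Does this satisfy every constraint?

Invalid. Z conflicts with T.

T can only go in 2 to 5 — violated.
T conflicts with P — holds.
Z must be no later than 5 — holds.
Z conflicts with T — violated.
Z and S must be in different slots — holds.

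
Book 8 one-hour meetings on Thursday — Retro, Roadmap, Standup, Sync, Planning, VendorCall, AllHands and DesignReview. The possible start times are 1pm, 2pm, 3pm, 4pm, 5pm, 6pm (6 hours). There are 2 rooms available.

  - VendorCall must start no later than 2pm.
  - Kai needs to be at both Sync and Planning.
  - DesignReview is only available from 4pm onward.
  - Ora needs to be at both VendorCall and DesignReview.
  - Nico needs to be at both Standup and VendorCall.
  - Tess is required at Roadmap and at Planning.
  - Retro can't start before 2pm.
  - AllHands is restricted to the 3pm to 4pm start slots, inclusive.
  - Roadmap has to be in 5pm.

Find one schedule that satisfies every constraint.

Standup in 2pm; Planning in 3pm; VendorCall in 1pm; DesignReview in 4pm; Roadmap in 5pm; Retro in 2pm; AllHands in 3pm; Sync in 1pm

Checking: Roadmap(5pm) != Planning(3pm); Standup(2pm) != VendorCall(1pm); VendorCall(1pm) != DesignReview(4pm); Sync(1pm) != Planning(3pm); DesignReview=4pm in [4pm,6pm]; AllHands=3pm in [3pm,4pm]; Retro=2pm in [2pm,6pm]; Roadmap=5pm in [5pm,5pm]; VendorCall=1pm in [1pm,2pm]; max 2 per hour (cap 2).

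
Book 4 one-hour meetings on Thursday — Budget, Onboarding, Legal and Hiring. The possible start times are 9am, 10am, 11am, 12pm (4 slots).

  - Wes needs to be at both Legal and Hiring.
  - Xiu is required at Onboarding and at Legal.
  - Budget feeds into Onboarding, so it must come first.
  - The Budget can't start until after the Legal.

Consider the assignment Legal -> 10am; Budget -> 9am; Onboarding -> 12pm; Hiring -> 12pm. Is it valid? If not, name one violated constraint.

Xiu is required at Onboarding and at Legal — holds.
Wes needs to be at both Legal and Hiring — holds.
Budget feeds into Onboarding, so it must come first — holds.
The Budget can't start until after the Legal — violated.

No — it violates: The Budget can't start until after the Legal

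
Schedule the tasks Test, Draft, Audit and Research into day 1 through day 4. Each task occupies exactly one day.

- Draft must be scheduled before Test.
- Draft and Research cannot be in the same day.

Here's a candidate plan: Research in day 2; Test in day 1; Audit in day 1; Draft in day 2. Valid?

Draft and Research cannot be in the same day — violated.
Draft must be scheduled before Test — violated.

Invalid. Draft must be scheduled before Test.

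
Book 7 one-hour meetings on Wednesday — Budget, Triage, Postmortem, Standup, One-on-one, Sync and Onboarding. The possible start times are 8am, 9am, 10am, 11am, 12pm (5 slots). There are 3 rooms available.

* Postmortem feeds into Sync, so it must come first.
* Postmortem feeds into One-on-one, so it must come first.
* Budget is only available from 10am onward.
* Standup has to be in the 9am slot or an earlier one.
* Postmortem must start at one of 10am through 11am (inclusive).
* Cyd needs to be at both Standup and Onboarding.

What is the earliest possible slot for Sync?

11am

Precedence pushes Sync to at least 11am.
Sync at 11am is achievable: Triage in 8am, One-on-one in 11am, Budget in 10am, Postmortem in 10am, Sync in 11am, Onboarding in 9am, Standup in 8am.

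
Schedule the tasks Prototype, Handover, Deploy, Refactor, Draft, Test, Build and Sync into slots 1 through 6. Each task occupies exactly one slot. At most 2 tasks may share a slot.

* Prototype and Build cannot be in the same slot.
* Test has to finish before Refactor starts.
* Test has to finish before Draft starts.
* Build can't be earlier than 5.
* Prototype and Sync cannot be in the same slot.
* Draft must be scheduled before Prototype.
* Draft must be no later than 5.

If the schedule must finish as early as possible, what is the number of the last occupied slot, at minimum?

The precedence chain requires at least 3 distinct slots.
With at most 2 per slot and 8 tasks, at least 4 slots are needed.
Build can't be placed before 5, so the schedule must run through at least slot 5.
5 works (last occupied slot: 5): for example Sync in 4; Prototype in 3; Deploy in 3; Build in 5; Test in 1; Refactor in 2; Handover in 1; Draft in 2.

slot 5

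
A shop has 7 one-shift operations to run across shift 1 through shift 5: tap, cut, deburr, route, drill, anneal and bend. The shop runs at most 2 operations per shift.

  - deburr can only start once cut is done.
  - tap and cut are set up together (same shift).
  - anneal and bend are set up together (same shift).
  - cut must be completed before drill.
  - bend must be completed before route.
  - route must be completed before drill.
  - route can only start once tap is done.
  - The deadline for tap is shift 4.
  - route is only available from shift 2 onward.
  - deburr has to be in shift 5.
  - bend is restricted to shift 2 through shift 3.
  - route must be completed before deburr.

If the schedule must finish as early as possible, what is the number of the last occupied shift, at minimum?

shift 5

The precedence chain requires at least 3 distinct shifts.
With at most 2 per shift and 7 operations, at least 4 shifts are needed.
deburr can't be placed before shift 5, so the schedule must run through at least shift 5.
5 works (last occupied shift: shift 5): for example route in shift 3; bend in shift 2; tap in shift 1; drill in shift 4; cut in shift 1; deburr in shift 5; anneal in shift 2.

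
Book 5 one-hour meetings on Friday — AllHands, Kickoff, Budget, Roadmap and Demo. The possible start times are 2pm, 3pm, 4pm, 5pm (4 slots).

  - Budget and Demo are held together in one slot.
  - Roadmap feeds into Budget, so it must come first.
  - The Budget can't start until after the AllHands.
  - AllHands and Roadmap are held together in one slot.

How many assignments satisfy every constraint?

24

Splitting on AllHands: it can be 2pm (12), 3pm (8), 4pm (4). Listing each branch's schedules as (Kickoff, Budget, Roadmap, Demo):
AllHands=2pm: (2pm,3pm,2pm,3pm) (2pm,4pm,2pm,4pm) (2pm,5pm,2pm,5pm) (3pm,3pm,2pm,3pm) (3pm,4pm,2pm,4pm) (3pm,5pm,2pm,5pm) (4pm,3pm,2pm,3pm) (4pm,4pm,2pm,4pm) (4pm,5pm,2pm,5pm) (5pm,3pm,2pm,3pm) (5pm,4pm,2pm,4pm) (5pm,5pm,2pm,5pm) — 12.
AllHands=3pm: (2pm,4pm,3pm,4pm) (2pm,5pm,3pm,5pm) (3pm,4pm,3pm,4pm) (3pm,5pm,3pm,5pm) (4pm,4pm,3pm,4pm) (4pm,5pm,3pm,5pm) (5pm,4pm,3pm,4pm) (5pm,5pm,3pm,5pm) — 8.
AllHands=4pm: (2pm,5pm,4pm,5pm) (3pm,5pm,4pm,5pm) (4pm,5pm,4pm,5pm) (5pm,5pm,4pm,5pm) — 4.
Summing: 12 + 8 + 4 = 24.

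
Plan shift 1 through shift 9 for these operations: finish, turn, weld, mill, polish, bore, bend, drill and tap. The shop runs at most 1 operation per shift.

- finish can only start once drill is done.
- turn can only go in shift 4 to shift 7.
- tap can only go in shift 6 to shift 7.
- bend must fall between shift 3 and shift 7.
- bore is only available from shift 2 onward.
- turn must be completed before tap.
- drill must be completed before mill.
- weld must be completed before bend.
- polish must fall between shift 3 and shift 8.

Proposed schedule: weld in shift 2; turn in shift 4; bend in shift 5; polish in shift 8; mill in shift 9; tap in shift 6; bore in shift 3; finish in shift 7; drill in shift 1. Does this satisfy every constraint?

Yes

weld must be completed before bend — holds.
bore is only available from shift 2 onward — holds.
tap can only go in shift 6 to shift 7 — holds.
The shop runs at most 1 operation per shift — holds.
turn must be completed before tap — holds.
drill must be completed before mill — holds.
polish must fall between shift 3 and shift 8 — holds.
finish can only start once drill is done — holds.
bend must fall between shift 3 and shift 7 — holds.
turn can only go in shift 4 to shift 7 — holds.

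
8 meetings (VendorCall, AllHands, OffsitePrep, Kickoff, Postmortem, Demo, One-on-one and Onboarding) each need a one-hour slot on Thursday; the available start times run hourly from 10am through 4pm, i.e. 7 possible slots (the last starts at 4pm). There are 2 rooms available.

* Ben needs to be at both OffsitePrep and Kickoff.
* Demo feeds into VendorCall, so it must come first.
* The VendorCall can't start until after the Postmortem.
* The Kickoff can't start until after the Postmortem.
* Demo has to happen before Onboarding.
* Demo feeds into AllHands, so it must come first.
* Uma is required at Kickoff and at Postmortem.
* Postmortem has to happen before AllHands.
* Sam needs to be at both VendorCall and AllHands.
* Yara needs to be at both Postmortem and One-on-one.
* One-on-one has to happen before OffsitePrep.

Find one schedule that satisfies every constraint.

Onboarding -> 1pm; Postmortem -> 10am; One-on-one -> 11am; Kickoff -> 1pm; OffsitePrep -> 12pm; AllHands -> 12pm; VendorCall -> 11am; Demo -> 10am

Checking: Demo(10am) before Onboarding(1pm); Demo(10am) before VendorCall(11am); Demo(10am) before AllHands(12pm); Postmortem(10am) before AllHands(12pm); Postmortem(10am) before VendorCall(11am); Postmortem(10am) before Kickoff(1pm); One-on-one(11am) before OffsitePrep(12pm); Kickoff(1pm) != Postmortem(10am); OffsitePrep(12pm) != Kickoff(1pm); Postmortem(10am) != One-on-one(11am); VendorCall(11am) != AllHands(12pm); max 2 per slot (cap 2).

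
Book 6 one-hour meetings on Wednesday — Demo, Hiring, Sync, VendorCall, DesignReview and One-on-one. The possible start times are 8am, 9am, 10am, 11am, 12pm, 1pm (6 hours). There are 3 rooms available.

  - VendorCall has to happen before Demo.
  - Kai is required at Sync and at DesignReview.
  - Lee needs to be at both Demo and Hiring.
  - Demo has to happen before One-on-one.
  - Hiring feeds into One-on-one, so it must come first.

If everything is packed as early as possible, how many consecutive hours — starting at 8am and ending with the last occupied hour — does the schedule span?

3 hours

The precedence chain requires at least 3 distinct hours.
With at most 3 per hour and 6 meetings, at least 2 hours are needed.
3 works (last occupied hour: 10am): for example Sync=8am, Hiring=8am, One-on-one=10am, Demo=9am, VendorCall=8am, DesignReview=9am.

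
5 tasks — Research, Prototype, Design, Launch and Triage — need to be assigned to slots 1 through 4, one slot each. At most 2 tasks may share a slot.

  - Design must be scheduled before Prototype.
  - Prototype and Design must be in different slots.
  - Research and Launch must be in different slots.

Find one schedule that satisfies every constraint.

Design in 1, Research in 1, Launch in 2, Triage in 3, Prototype in 2

Checking: Design(1) before Prototype(2); Prototype(2) != Design(1); Research(1) != Launch(2); max 2 per slot (cap 2).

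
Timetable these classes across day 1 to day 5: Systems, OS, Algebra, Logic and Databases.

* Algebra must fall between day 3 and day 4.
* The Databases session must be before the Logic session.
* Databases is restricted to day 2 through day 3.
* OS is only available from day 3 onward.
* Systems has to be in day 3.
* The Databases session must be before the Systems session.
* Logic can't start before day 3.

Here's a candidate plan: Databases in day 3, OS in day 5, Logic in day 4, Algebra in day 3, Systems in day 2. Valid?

No. The Databases session must be before the Systems session is not satisfied.

OS is only available from day 3 onward — holds.
Logic can't start before day 3 — holds.
The Databases session must be before the Systems session — violated.
Systems has to be in day 3 — violated.
Algebra must fall between day 3 and day 4 — holds.
Databases is restricted to day 2 through day 3 — holds.
The Databases session must be before the Logic session — holds.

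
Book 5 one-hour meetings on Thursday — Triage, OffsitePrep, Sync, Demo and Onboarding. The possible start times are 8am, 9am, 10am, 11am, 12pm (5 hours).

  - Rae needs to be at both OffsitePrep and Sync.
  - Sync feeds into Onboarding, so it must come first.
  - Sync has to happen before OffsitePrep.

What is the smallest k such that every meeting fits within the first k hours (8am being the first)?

The precedence chain requires at least 2 distinct hours.
2 works (last occupied hour: 9am): for example OffsitePrep in 9am; Triage in 8am; Onboarding in 9am; Sync in 8am; Demo in 8am.

2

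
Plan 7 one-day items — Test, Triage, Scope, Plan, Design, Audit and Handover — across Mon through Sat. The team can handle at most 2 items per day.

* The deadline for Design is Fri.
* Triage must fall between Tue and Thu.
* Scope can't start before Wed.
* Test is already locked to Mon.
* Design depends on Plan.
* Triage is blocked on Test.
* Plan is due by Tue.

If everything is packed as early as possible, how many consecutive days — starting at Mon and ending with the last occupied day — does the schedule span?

4

The precedence chain requires at least 2 distinct days.
With at most 2 per day and 7 tasks, at least 4 days are needed.
Scope can't be placed before Wed — that is day 3 counting from Mon — so the schedule must run through at least 3 days.
4 works (last occupied day: Thu): for example Handover in Thu, Scope in Wed, Test in Mon, Design in Tue, Plan in Mon, Triage in Tue, Audit in Wed.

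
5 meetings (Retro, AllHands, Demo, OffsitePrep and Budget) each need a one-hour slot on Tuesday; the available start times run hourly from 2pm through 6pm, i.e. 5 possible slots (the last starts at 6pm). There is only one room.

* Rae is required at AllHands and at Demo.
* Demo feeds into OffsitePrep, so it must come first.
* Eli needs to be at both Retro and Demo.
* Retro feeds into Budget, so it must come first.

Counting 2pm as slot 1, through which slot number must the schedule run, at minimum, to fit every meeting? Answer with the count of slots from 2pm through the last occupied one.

The precedence chain requires at least 2 distinct slots.
With at most 1 per slot and 5 meetings, at least 5 slots are needed.
5 works (last occupied slot: 6pm): for example Budget in 5pm, AllHands in 6pm, Demo in 3pm, OffsitePrep in 4pm, Retro in 2pm.

5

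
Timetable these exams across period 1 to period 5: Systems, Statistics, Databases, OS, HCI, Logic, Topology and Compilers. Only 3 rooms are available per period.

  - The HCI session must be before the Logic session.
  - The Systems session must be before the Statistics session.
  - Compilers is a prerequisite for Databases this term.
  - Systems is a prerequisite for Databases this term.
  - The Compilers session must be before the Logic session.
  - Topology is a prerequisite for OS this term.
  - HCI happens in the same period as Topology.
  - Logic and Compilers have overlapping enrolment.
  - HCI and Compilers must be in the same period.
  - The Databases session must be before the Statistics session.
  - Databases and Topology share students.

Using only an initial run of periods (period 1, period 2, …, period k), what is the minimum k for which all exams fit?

The precedence chain requires at least 3 distinct periods.
With at most 3 per period and 8 exams, at least 3 periods are needed.
Could 3 periods be enough, i.e. nothing placed later than period 3? No: OS must come after Topology (at period 1 or later) → {period 2, period 3}; Topology must come before OS (at period 3 or earlier) → {period 1, period 2}; Statistics must come after Systems (at period 1 or later) → {period 2, period 3}; Systems must come before Statistics (at period 3 or earlier) → {period 1, period 2}; Databases must come after Systems (at period 1 or later) → {period 2, period 3}; Statistics must come after Databases (at period 2 or later) → {period 3}; Databases must come before Statistics (at period 3 or earlier) → {period 2}; Compilers must come before Databases (at period 2 or earlier) → {period 1}; Logic must come after Compilers (at period 1 or later) → {period 2, period 3}; HCI must come before Logic (at period 3 or earlier) → {period 1, period 2}; HCI must be in the same period as Compilers (in {period 1}) → {period 1}; Topology can't share with Databases (period 2) → {period 1}; Systems can't use period 1, already full with HCI, Topology and Compilers (limit 3) → {period 2}; Databases must come after Systems (at period 2 or later) → nothing is left.
So 3 periods is not enough.
4 works (last occupied period: period 4): for example Statistics=period 4; Compilers=period 2; Logic=period 3; Databases=period 3; Systems=period 1; OS=period 3; HCI=period 2; Topology=period 2.

4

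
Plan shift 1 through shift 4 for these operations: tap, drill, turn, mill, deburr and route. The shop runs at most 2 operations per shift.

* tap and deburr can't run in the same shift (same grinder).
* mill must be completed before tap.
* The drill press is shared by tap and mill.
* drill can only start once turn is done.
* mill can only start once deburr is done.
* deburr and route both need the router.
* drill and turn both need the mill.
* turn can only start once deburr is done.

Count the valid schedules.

Splitting on tap: it can be shift 3 (5), shift 4 (11). Listing each branch's schedules as (drill, turn, mill, deburr, route) by shift number:
tap=shift 3: (3,2,2,1,4) (4,2,2,1,3) (4,2,2,1,4) (4,3,2,1,2) (4,3,2,1,4) — 5.
tap=shift 4: (3,2,2,1,3) (3,2,2,1,4) (3,2,3,1,2) (3,2,3,1,4) (4,2,2,1,3) (4,2,3,1,2) (4,2,3,1,3) (4,3,2,1,2) (4,3,2,1,3) (4,3,3,1,2) (4,3,3,2,1) — 11.
Summing: 5 + 11 = 16.

16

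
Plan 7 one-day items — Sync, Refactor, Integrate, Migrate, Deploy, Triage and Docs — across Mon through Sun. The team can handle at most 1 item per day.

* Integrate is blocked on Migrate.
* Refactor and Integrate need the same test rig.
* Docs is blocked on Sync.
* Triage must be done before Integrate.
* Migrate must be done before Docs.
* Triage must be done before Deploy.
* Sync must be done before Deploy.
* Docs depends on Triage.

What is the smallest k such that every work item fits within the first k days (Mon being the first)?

The precedence chain requires at least 2 distinct days.
With at most 1 per day and 7 work items, at least 7 days are needed.
7 works (last occupied day: Sun): for example Sync=Tue, Refactor=Sun, Migrate=Wed, Triage=Mon, Deploy=Sat, Docs=Thu, Integrate=Fri.

7 days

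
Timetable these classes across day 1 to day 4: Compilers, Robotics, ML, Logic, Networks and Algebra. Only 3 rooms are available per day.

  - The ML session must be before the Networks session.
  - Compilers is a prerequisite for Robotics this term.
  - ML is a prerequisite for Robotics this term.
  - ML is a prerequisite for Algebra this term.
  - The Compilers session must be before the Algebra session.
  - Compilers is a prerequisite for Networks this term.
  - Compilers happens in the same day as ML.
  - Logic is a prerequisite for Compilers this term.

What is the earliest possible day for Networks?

Precedence pushes Networks to at least day 3.
Networks at day 3 is achievable: Algebra in day 3, Networks in day 3, Logic in day 1, Compilers in day 2, ML in day 2, Robotics in day 3.

day 3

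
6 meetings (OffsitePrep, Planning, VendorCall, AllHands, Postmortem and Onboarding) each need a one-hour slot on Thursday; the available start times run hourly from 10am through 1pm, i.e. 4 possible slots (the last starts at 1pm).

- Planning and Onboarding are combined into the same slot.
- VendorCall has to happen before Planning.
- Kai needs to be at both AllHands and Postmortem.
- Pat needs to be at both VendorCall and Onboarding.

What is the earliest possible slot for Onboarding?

Onboarding must be in the same slot as Planning, which can't be before 11am, so Onboarding is at least 11am.
Onboarding at 11am is achievable: Onboarding in 11am, Planning in 11am, Postmortem in 11am, AllHands in 10am, VendorCall in 10am, OffsitePrep in 10am.

11am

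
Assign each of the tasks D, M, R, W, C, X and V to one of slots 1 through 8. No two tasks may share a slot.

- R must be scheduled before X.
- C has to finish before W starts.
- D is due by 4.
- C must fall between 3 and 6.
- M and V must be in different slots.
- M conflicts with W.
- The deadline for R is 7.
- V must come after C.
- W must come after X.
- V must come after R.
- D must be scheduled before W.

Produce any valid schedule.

C=3; D=1; W=5; X=4; R=2; M=7; V=6

Checking: R(2) before X(4); C(3) before V(6); D(1) before W(5); C(3) before W(5); R(2) before V(6); X(4) before W(5); M(7) != V(6); M(7) != W(5); D=1 in [1,4]; C=3 in [3,6]; R=2 in [1,7]; max 1 per slot (cap 1).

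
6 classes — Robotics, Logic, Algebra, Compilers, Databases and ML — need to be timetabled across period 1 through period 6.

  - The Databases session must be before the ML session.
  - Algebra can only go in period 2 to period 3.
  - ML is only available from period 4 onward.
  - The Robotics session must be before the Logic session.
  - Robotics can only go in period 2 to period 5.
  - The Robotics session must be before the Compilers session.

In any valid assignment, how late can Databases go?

period 5

Downstream work caps Databases at period 5.
Databases at period 5 is achievable: Robotics -> period 2; Compilers -> period 3; Logic -> period 3; ML -> period 6; Algebra -> period 2; Databases -> period 5.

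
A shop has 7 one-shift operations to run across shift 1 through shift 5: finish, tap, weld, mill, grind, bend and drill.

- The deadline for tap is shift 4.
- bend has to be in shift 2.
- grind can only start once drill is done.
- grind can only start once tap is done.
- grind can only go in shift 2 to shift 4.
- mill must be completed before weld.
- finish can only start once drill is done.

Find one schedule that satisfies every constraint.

bend in shift 2, drill in shift 1, mill in shift 1, tap in shift 1, finish in shift 2, weld in shift 2, grind in shift 2

Checking: tap(shift 1) before grind(shift 2); drill(shift 1) before grind(shift 2); mill(shift 1) before weld(shift 2); drill(shift 1) before finish(shift 2); bend=shift 2 in [shift 2,shift 2]; tap=shift 1 in [shift 1,shift 4]; grind=shift 2 in [shift 2,shift 4].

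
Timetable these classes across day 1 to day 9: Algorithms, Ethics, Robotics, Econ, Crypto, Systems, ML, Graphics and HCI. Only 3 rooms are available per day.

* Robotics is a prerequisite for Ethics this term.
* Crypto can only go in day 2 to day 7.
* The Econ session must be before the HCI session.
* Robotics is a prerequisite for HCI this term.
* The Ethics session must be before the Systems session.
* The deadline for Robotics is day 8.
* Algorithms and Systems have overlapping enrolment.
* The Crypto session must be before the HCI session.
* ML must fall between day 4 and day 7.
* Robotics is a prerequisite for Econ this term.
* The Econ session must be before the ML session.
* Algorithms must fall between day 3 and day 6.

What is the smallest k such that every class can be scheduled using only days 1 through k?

4

The precedence chain requires at least 3 distinct days.
With at most 3 per day and 9 classes, at least 3 days are needed.
ML can't be placed before day 4, so the schedule must run through at least day 4.
4 works (last occupied day: day 4): for example Crypto -> day 2; HCI -> day 3; Graphics -> day 1; Systems -> day 4; Robotics -> day 1; Ethics -> day 2; Econ -> day 2; ML -> day 4; Algorithms -> day 3.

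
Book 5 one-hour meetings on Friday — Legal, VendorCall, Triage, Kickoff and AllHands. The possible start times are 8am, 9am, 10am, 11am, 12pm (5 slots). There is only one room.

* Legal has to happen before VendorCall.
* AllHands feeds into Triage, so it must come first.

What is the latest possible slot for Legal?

Downstream work caps Legal at 11am.
Legal at 11am is achievable: Triage in 9am; Kickoff in 10am; AllHands in 8am; VendorCall in 12pm; Legal in 11am.

11am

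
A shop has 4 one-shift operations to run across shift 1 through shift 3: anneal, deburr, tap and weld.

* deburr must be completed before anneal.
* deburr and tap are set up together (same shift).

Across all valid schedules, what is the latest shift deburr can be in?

Downstream work caps deburr at shift 2.
deburr at shift 2 is achievable: anneal=shift 3, tap=shift 2, weld=shift 1, deburr=shift 2.

shift 2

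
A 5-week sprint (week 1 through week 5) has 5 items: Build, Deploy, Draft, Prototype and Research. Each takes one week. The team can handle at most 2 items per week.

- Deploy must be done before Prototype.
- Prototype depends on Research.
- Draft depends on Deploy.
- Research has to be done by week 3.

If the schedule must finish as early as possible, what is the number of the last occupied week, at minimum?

The precedence chain requires at least 2 distinct weeks.
With at most 2 per week and 5 tasks, at least 3 weeks are needed.
3 works (last occupied week: week 3): for example Draft -> week 2, Deploy -> week 1, Build -> week 3, Prototype -> week 2, Research -> week 1.

week 3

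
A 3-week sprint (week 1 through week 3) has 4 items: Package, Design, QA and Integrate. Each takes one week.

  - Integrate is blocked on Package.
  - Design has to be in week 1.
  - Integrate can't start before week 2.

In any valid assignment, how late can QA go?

week 3

QA at week 3 is achievable: Integrate in week 2, Design in week 1, QA in week 3, Package in week 1.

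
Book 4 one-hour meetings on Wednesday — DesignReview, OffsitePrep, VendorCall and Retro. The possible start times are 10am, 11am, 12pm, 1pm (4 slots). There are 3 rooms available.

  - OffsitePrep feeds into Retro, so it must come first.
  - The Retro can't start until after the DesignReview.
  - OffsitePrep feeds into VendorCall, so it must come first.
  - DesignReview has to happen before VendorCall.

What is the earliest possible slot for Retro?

11am

Precedence pushes Retro to at least 11am.
Retro at 11am is achievable: VendorCall in 11am, Retro in 11am, OffsitePrep in 10am, DesignReview in 10am.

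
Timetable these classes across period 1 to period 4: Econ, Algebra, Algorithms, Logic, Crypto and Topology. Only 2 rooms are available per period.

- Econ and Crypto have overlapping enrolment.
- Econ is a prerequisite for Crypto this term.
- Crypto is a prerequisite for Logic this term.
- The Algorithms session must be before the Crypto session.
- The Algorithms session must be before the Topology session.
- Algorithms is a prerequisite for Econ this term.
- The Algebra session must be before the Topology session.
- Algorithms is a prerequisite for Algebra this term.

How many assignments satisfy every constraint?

Enumerating: Logic -> period 4, Crypto -> period 3, Econ -> period 2, Algebra -> period 2, Topology -> period 3, Algorithms -> period 1 | Algebra in period 2; Crypto in period 3; Topology in period 4; Algorithms in period 1; Econ in period 2; Logic in period 4 | Algebra=period 3, Econ=period 2, Crypto=period 3, Logic=period 4, Topology=period 4, Algorithms=period 1.

3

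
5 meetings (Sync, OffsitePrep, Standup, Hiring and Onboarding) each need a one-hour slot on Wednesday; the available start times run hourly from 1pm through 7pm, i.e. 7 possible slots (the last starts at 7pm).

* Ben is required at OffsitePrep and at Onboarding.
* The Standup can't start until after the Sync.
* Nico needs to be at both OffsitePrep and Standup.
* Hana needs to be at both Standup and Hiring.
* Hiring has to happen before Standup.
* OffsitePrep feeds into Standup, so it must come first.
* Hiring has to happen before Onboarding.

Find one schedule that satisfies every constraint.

Hiring=1pm, Standup=2pm, OffsitePrep=1pm, Onboarding=2pm, Sync=1pm

Checking: Hiring(1pm) before Standup(2pm); Hiring(1pm) before Onboarding(2pm); OffsitePrep(1pm) before Standup(2pm); Sync(1pm) before Standup(2pm); OffsitePrep(1pm) != Standup(2pm); Standup(2pm) != Hiring(1pm); OffsitePrep(1pm) != Onboarding(2pm).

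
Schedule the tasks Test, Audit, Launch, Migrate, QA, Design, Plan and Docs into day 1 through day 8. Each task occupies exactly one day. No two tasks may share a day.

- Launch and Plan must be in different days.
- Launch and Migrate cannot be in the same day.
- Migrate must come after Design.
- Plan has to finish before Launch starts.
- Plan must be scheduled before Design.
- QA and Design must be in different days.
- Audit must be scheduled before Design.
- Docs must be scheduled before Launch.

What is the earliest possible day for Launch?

Precedence pushes Launch to at least day 2.
Launch at day 3 is achievable: Migrate=day 6, Launch=day 3, QA=day 8, Design=day 5, Docs=day 2, Test=day 7, Plan=day 1, Audit=day 4.
Nothing earlier works — the conflict and capacity constraints rule out every day before day 3.

day 3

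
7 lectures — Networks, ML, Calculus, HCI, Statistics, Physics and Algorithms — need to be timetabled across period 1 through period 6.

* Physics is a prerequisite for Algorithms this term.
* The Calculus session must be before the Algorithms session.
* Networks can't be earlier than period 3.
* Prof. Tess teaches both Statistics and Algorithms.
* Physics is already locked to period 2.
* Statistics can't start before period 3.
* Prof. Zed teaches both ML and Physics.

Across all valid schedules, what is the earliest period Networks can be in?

Networks is available from period 3.
Networks at period 3 is achievable: Physics=period 2, Algorithms=period 4, Statistics=period 3, HCI=period 1, Networks=period 3, ML=period 1, Calculus=period 1.

period 3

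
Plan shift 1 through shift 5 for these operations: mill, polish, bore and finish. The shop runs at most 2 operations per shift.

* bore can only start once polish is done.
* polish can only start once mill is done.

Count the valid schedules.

Splitting on mill: it can be shift 1 (30), shift 2 (15), shift 3 (5). Listing each branch's schedules as (polish, bore, finish) by shift number:
mill=shift 1: (2,3,1) (2,3,2) (2,3,3) (2,3,4) (2,3,5) (2,4,1) (2,4,2) (2,4,3) (2,4,4) (2,4,5) (2,5,1) (2,5,2) (2,5,3) (2,5,4) (2,5,5) (3,4,1) (3,4,2) (3,4,3) (3,4,4) (3,4,5) (3,5,1) (3,5,2) (3,5,3) (3,5,4) (3,5,5) (4,5,1) (4,5,2) (4,5,3) (4,5,4) (4,5,5) — 30.
mill=shift 2: (3,4,1) (3,4,2) (3,4,3) (3,4,4) (3,4,5) (3,5,1) (3,5,2) (3,5,3) (3,5,4) (3,5,5) (4,5,1) (4,5,2) (4,5,3) (4,5,4) (4,5,5) — 15.
mill=shift 3: (4,5,1) (4,5,2) (4,5,3) (4,5,4) (4,5,5) — 5.
Summing: 30 + 15 + 5 = 50.

50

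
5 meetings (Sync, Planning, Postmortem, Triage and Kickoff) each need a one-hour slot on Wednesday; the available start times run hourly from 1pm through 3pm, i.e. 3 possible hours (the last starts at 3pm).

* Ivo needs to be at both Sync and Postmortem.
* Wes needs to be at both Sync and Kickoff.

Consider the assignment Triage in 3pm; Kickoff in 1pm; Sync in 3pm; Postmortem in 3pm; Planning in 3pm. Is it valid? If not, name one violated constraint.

Wes needs to be at both Sync and Kickoff — holds.
Ivo needs to be at both Sync and Postmortem — violated.

No — it violates: Ivo needs to be at both Sync and Postmortem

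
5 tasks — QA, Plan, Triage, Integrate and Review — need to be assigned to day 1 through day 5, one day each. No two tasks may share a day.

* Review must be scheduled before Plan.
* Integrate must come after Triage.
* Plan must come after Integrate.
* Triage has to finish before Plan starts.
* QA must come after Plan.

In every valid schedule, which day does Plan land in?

day 4

Precedence pushes Plan to at least day 3; downstream work caps Plan at day 4.
So Plan is pinned to day 4.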